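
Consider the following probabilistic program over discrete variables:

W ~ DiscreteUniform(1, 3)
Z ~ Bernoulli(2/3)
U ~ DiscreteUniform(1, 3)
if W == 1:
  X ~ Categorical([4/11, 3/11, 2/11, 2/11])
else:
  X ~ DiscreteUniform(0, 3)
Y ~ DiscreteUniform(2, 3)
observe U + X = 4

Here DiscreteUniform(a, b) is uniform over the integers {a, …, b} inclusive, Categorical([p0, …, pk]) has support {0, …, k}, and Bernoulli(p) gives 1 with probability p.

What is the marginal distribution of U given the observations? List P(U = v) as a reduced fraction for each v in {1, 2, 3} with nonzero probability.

P(U=1) = 15/47, P(U=2) = 15/47, P(U=3) = 17/47

Enumerate traces; 36 have nonzero weight after conditioning:
  (W=1, Z=0, U=1, X=3, Y=2) weight 1/297
  (W=1, Z=0, U=1, X=3, Y=3) weight 1/297
  (W=1, Z=0, U=2, X=2, Y=2) weight 1/297
  (W=1, Z=0, U=2, X=2, Y=3) weight 1/297
  (W=1, Z=0, U=3, X=1, Y=2) weight 1/198
  (W=1, Z=0, U=3, X=1, Y=3) weight 1/198
  (W=1, Z=1, U=1, X=3, Y=2) weight 2/297
  (W=1, Z=1, U=1, X=3, Y=3) weight 2/297
  … 28 more
Group by U:
  weight(U=1) = 5/66
  weight(U=2) = 5/66
  weight(U=3) = 17/198
Total weight = 5/66 + 5/66 + 17/198 = 47/198
P(U=1 | obs) = 5/66 / 47/198 = 15/47
P(U=2 | obs) = 5/66 / 47/198 = 15/47
P(U=3 | obs) = 17/198 / 47/198 = 17/47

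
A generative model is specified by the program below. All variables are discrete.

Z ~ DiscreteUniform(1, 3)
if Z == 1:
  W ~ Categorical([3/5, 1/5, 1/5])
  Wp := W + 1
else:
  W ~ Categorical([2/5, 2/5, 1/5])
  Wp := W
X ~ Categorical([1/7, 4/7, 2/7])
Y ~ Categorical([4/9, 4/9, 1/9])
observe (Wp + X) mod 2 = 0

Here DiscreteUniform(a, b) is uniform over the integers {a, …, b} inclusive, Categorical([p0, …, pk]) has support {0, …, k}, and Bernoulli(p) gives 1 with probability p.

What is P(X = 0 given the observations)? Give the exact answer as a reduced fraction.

P(X = 0 | obs) = 7/53

Enumerate traces; 42 have nonzero weight after conditioning:
  (Z=1, W=0, X=1, Y=0) weight 16/315
  (Z=1, W=0, X=1, Y=1) weight 16/315
  (Z=1, W=0, X=1, Y=2) weight 4/315
  (Z=1, W=1, X=0, Y=0) weight 4/945
  (Z=1, W=1, X=0, Y=1) weight 4/945
  (Z=1, W=1, X=0, Y=2) weight 1/945
  (Z=1, W=1, X=2, Y=0) weight 8/945
  (Z=1, W=1, X=2, Y=1) weight 8/945
  … 34 more
Group by X:
  weight(X=0) = 1/15
  weight(X=1) = 32/105
  weight(X=2) = 2/15
Total weight = 1/15 + 32/105 + 2/15 = 53/105
P(X=0 | obs) = 1/15 / 53/105 = 7/53
P(X=1 | obs) = 32/105 / 53/105 = 32/53
P(X=2 | obs) = 2/15 / 53/105 = 14/53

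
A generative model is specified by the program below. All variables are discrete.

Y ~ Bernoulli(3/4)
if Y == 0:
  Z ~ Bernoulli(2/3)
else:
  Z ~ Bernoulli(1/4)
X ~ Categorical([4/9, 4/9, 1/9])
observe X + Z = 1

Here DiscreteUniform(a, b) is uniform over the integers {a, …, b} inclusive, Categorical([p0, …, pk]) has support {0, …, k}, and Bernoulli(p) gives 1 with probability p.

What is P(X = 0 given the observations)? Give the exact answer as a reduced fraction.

Enumerate traces; 4 have nonzero weight after conditioning:
  (Y=0, Z=0, X=1) weight 1/27
  (Y=0, Z=1, X=0) weight 2/27
  (Y=1, Z=0, X=1) weight 1/4
  (Y=1, Z=1, X=0) weight 1/12
Group by X:
  weight(X=0) = 17/108
  weight(X=1) = 31/108
Total weight = 17/108 + 31/108 = 4/9
P(X=0 | obs) = 17/108 / 4/9 = 17/48
P(X=1 | obs) = 31/108 / 4/9 = 31/48

P(X = 0 | obs) = 17/48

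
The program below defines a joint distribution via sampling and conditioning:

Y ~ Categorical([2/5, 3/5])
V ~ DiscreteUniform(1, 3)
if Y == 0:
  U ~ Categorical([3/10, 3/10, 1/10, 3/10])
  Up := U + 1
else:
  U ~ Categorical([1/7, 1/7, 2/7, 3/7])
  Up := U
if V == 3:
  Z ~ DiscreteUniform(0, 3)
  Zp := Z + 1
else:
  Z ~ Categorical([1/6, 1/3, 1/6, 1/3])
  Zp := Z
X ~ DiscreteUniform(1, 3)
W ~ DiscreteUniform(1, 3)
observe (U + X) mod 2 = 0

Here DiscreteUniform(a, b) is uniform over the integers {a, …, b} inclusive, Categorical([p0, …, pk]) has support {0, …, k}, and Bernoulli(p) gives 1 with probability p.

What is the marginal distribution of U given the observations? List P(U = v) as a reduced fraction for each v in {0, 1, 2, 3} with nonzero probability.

P(U=0) = 36/277, P(U=1) = 72/277, P(U=2) = 37/277, P(U=3) = 132/277

Enumerate traces; 432 have nonzero weight after conditioning:
  (Y=0, V=1, U=0, Z=0, X=2, W=1) weight 1/1350
  (Y=0, V=1, U=0, Z=0, X=2, W=2) weight 1/1350
  (Y=0, V=1, U=0, Z=0, X=2, W=3) weight 1/1350
  (Y=0, V=1, U=0, Z=1, X=2, W=1) weight 1/675
  (Y=0, V=1, U=0, Z=1, X=2, W=2) weight 1/675
  (Y=0, V=1, U=0, Z=1, X=2, W=3) weight 1/675
  (Y=0, V=1, U=0, Z=2, X=2, W=1) weight 1/1350
  (Y=0, V=1, U=0, Z=2, X=2, W=2) weight 1/1350
  (Y=0, V=1, U=1, Z=0, X=1, W=1) weight 1/1350
  (Y=0, V=1, U=2, Z=0, X=2, W=1) weight 1/4050
  … 422 more
Group by U:
  weight(U=0) = 12/175
  weight(U=1) = 24/175
  weight(U=2) = 37/525
  weight(U=3) = 44/175
Total weight = 12/175 + 24/175 + 37/525 + 44/175 = 277/525
P(U=0 | obs) = 12/175 / 277/525 = 36/277
P(U=1 | obs) = 24/175 / 277/525 = 72/277
P(U=2 | obs) = 37/525 / 277/525 = 37/277
P(U=3 | obs) = 44/175 / 277/525 = 132/277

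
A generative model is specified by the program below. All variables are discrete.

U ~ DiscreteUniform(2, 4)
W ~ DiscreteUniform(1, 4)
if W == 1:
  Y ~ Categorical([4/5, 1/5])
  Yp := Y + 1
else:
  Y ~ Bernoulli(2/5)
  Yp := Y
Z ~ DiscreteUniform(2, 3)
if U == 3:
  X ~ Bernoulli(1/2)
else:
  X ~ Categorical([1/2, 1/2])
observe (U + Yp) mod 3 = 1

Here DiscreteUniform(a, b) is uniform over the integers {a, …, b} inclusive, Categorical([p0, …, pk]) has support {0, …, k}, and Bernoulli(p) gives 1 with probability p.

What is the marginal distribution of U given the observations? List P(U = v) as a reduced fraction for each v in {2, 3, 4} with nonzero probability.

P(U=2) = 1/20, P(U=3) = 1/2, P(U=4) = 9/20

Enumerate traces; 32 have nonzero weight after conditioning:
  (U=2, W=1, Y=1, Z=2, X=0) weight 1/240
  (U=2, W=1, Y=1, Z=2, X=1) weight 1/240
  (U=2, W=1, Y=1, Z=3, X=0) weight 1/240
  (U=2, W=1, Y=1, Z=3, X=1) weight 1/240
  (U=3, W=1, Y=0, Z=2, X=0) weight 1/60
  (U=3, W=1, Y=0, Z=2, X=1) weight 1/60
  (U=3, W=1, Y=0, Z=3, X=0) weight 1/60
  (U=3, W=1, Y=0, Z=3, X=1) weight 1/60
  (U=4, W=2, Y=0, Z=2, X=0) weight 1/80
  … 23 more
Group by U:
  weight(U=2) = 1/60
  weight(U=3) = 1/6
  weight(U=4) = 3/20
Total weight = 1/60 + 1/6 + 3/20 = 1/3
P(U=2 | obs) = 1/60 / 1/3 = 1/20
P(U=3 | obs) = 1/6 / 1/3 = 1/2
P(U=4 | obs) = 3/20 / 1/3 = 9/20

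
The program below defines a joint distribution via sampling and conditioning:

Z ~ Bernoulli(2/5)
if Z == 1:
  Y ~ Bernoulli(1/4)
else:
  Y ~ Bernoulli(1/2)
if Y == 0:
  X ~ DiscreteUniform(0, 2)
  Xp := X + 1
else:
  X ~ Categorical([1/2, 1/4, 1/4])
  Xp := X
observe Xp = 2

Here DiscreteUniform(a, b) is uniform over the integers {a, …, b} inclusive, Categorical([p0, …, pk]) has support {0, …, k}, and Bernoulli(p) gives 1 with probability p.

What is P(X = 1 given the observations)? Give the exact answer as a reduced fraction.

P(X = 1 | obs) = 2/3

Enumerate traces; 4 have nonzero weight after conditioning:
  (Z=0, Y=0, X=1) weight 1/10
  (Z=0, Y=1, X=2) weight 3/40
  (Z=1, Y=0, X=1) weight 1/10
  (Z=1, Y=1, X=2) weight 1/40
Group by X:
  weight(X=1) = 1/5
  weight(X=2) = 1/10
Total weight = 1/5 + 1/10 = 3/10
P(X=1 | obs) = 1/5 / 3/10 = 2/3
P(X=2 | obs) = 1/10 / 3/10 = 1/3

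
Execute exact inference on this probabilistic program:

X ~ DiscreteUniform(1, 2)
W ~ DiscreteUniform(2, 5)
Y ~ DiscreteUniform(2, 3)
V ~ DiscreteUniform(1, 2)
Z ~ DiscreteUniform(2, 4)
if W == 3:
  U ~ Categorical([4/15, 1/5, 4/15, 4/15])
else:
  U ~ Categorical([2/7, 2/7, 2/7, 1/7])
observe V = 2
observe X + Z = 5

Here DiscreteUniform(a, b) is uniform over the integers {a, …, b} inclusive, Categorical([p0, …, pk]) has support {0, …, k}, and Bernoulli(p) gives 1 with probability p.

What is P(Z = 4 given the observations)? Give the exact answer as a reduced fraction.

Enumerate traces; 64 have nonzero weight after conditioning:
  (X=1, W=2, Y=2, V=2, Z=4, U=0) weight 1/336
  (X=1, W=2, Y=2, V=2, Z=4, U=1) weight 1/336
  (X=1, W=2, Y=2, V=2, Z=4, U=2) weight 1/336
  (X=1, W=2, Y=2, V=2, Z=4, U=3) weight 1/672
  (X=1, W=2, Y=3, V=2, Z=4, U=0) weight 1/336
  (X=1, W=2, Y=3, V=2, Z=4, U=1) weight 1/336
  (X=1, W=2, Y=3, V=2, Z=4, U=2) weight 1/336
  (X=1, W=2, Y=3, V=2, Z=4, U=3) weight 1/672
  (X=2, W=2, Y=2, V=2, Z=3, U=0) weight 1/336
  … 55 more
Group by Z:
  weight(Z=3) = 1/12
  weight(Z=4) = 1/12
Total weight = 1/12 + 1/12 = 1/6
P(Z=3 | obs) = 1/12 / 1/6 = 1/2
P(Z=4 | obs) = 1/12 / 1/6 = 1/2

P(Z = 4 | obs) = 1/2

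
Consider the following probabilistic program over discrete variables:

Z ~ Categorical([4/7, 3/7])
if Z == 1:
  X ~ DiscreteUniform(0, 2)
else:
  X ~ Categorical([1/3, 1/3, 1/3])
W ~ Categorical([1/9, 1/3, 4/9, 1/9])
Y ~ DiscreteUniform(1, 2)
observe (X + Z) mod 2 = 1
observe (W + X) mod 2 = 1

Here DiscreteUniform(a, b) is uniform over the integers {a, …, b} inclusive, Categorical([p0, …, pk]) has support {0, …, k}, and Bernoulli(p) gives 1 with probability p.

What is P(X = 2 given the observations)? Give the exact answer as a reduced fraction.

Enumerate traces; 12 have nonzero weight after conditioning:
  (Z=0, X=1, W=0, Y=1) weight 2/189
  (Z=0, X=1, W=0, Y=2) weight 2/189
  (Z=0, X=1, W=2, Y=1) weight 8/189
  (Z=0, X=1, W=2, Y=2) weight 8/189
  (Z=1, X=0, W=1, Y=1) weight 1/42
  (Z=1, X=0, W=1, Y=2) weight 1/42
  (Z=1, X=0, W=3, Y=1) weight 1/126
  (Z=1, X=0, W=3, Y=2) weight 1/126
  (Z=1, X=2, W=1, Y=1) weight 1/42
  … 3 more
Group by X:
  weight(X=0) = 4/63
  weight(X=1) = 20/189
  weight(X=2) = 4/63
Total weight = 4/63 + 20/189 + 4/63 = 44/189
P(X=0 | obs) = 4/63 / 44/189 = 3/11
P(X=1 | obs) = 20/189 / 44/189 = 5/11
P(X=2 | obs) = 4/63 / 44/189 = 3/11

P(X = 2 | obs) = 3/11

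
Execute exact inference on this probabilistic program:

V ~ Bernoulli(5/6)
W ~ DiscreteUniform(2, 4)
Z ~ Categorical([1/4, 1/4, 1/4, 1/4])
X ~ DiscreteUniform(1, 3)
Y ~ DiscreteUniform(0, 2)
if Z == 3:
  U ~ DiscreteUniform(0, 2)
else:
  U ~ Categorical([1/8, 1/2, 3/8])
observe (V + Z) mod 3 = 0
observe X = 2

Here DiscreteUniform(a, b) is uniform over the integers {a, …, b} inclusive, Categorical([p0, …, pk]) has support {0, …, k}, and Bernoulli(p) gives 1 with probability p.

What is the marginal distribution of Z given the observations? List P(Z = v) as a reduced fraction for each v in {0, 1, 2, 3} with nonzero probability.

P(Z=0) = 1/7, P(Z=2) = 5/7, P(Z=3) = 1/7

Enumerate traces; 81 have nonzero weight after conditioning:
  (V=0, W=2, Z=0, X=2, Y=0, U=0) weight 1/5184
  (V=0, W=2, Z=0, X=2, Y=0, U=1) weight 1/1296
  (V=0, W=2, Z=0, X=2, Y=0, U=2) weight 1/1728
  (V=0, W=2, Z=0, X=2, Y=1, U=0) weight 1/5184
  (V=0, W=2, Z=0, X=2, Y=1, U=1) weight 1/1296
  (V=0, W=2, Z=0, X=2, Y=1, U=2) weight 1/1728
  (V=0, W=2, Z=0, X=2, Y=2, U=0) weight 1/5184
  (V=0, W=2, Z=0, X=2, Y=2, U=1) weight 1/1296
  (V=0, W=2, Z=3, X=2, Y=0, U=0) weight 1/1944
  (V=1, W=2, Z=2, X=2, Y=0, U=0) weight 5/5184
  … 71 more
Group by Z:
  weight(Z=0) = 1/72
  weight(Z=2) = 5/72
  weight(Z=3) = 1/72
Total weight = 1/72 + 5/72 + 1/72 = 7/72
P(Z=0 | obs) = 1/72 / 7/72 = 1/7
P(Z=2 | obs) = 5/72 / 7/72 = 5/7
P(Z=3 | obs) = 1/72 / 7/72 = 1/7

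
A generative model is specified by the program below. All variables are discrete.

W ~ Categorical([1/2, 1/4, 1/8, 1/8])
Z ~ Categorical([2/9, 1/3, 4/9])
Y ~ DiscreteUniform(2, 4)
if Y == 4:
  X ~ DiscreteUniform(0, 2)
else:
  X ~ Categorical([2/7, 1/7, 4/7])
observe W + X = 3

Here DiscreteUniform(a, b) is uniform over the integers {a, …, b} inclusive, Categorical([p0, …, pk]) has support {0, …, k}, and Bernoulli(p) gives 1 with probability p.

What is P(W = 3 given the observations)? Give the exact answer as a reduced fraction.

Enumerate traces; 27 have nonzero weight after conditioning:
  (W=1, Z=0, Y=2, X=2) weight 2/189
  (W=1, Z=0, Y=3, X=2) weight 2/189
  (W=1, Z=0, Y=4, X=2) weight 1/162
  (W=1, Z=1, Y=2, X=2) weight 1/63
  (W=1, Z=1, Y=3, X=2) weight 1/63
  (W=1, Z=1, Y=4, X=2) weight 1/108
  (W=1, Z=2, Y=2, X=2) weight 4/189
  (W=1, Z=2, Y=3, X=2) weight 4/189
  (W=2, Z=0, Y=2, X=1) weight 1/756
  (W=3, Z=0, Y=2, X=0) weight 1/378
  … 17 more
Group by W:
  weight(W=1) = 31/252
  weight(W=2) = 13/504
  weight(W=3) = 19/504
Total weight = 31/252 + 13/504 + 19/504 = 47/252
P(W=1 | obs) = 31/252 / 47/252 = 31/47
P(W=2 | obs) = 13/504 / 47/252 = 13/94
P(W=3 | obs) = 19/504 / 47/252 = 19/94

P(W = 3 | obs) = 19/94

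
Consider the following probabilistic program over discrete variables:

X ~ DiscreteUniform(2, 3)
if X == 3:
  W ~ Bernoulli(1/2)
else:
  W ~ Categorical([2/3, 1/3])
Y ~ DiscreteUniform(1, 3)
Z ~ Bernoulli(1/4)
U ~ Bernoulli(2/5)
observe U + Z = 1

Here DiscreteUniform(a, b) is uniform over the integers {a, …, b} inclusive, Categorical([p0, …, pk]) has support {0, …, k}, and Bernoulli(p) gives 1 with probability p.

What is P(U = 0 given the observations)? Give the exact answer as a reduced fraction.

P(U = 0 | obs) = 1/3

Enumerate traces; 24 have nonzero weight after conditioning:
  (X=2, W=0, Y=1, Z=0, U=1) weight 1/30
  (X=2, W=0, Y=1, Z=1, U=0) weight 1/60
  (X=2, W=0, Y=2, Z=0, U=1) weight 1/30
  (X=2, W=0, Y=2, Z=1, U=0) weight 1/60
  (X=2, W=0, Y=3, Z=0, U=1) weight 1/30
  (X=2, W=0, Y=3, Z=1, U=0) weight 1/60
  (X=2, W=1, Y=1, Z=0, U=1) weight 1/60
  (X=2, W=1, Y=1, Z=1, U=0) weight 1/120
  … 16 more
Group by U:
  weight(U=0) = 3/20
  weight(U=1) = 3/10
Total weight = 3/20 + 3/10 = 9/20
P(U=0 | obs) = 3/20 / 9/20 = 1/3
P(U=1 | obs) = 3/10 / 9/20 = 2/3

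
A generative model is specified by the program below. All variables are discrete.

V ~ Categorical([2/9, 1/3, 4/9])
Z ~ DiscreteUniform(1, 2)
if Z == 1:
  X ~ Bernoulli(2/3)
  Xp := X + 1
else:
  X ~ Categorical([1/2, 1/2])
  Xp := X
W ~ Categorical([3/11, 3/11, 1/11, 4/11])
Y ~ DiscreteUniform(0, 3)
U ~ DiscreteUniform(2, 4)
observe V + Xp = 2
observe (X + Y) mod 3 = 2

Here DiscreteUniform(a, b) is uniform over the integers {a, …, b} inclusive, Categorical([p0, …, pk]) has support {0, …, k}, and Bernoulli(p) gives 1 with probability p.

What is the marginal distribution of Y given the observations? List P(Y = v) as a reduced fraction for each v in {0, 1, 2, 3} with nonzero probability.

P(Y=1) = 17/35, P(Y=2) = 18/35

Enumerate traces; 48 have nonzero weight after conditioning:
  (V=0, Z=1, X=1, W=0, Y=1, U=2) weight 1/594
  (V=0, Z=1, X=1, W=0, Y=1, U=3) weight 1/594
  (V=0, Z=1, X=1, W=0, Y=1, U=4) weight 1/594
  (V=0, Z=1, X=1, W=1, Y=1, U=2) weight 1/594
  (V=0, Z=1, X=1, W=1, Y=1, U=3) weight 1/594
  (V=0, Z=1, X=1, W=1, Y=1, U=4) weight 1/594
  (V=0, Z=1, X=1, W=2, Y=1, U=2) weight 1/1782
  (V=0, Z=1, X=1, W=2, Y=1, U=3) weight 1/1782
  (V=1, Z=1, X=0, W=0, Y=2, U=2) weight 1/792
  … 39 more
Group by Y:
  weight(Y=1) = 17/432
  weight(Y=2) = 1/24
Total weight = 17/432 + 1/24 = 35/432
P(Y=1 | obs) = 17/432 / 35/432 = 17/35
P(Y=2 | obs) = 1/24 / 35/432 = 18/35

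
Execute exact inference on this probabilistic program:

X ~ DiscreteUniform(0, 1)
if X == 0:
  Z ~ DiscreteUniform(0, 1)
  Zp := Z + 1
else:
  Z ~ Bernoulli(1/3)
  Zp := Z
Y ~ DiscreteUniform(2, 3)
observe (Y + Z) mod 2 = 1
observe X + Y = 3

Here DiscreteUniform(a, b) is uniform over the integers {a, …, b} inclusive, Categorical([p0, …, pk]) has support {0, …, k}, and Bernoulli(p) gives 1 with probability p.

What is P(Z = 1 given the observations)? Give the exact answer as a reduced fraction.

Enumerate traces; 2 have nonzero weight after conditioning:
  (X=0, Z=0, Y=3) weight 1/8
  (X=1, Z=1, Y=2) weight 1/12
Group by Z:
  weight(Z=0) = 1/8
  weight(Z=1) = 1/12
Total weight = 1/8 + 1/12 = 5/24
P(Z=0 | obs) = 1/8 / 5/24 = 3/5
P(Z=1 | obs) = 1/12 / 5/24 = 2/5

P(Z = 1 | obs) = 2/5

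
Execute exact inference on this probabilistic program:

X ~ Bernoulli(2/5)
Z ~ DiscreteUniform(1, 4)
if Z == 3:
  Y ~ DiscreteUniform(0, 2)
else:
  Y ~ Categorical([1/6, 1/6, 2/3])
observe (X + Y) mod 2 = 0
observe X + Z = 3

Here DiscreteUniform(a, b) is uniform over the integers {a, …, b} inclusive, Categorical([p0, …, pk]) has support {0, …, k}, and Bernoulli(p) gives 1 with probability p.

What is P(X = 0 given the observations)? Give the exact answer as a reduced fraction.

P(X = 0 | obs) = 6/7

Enumerate traces; 3 have nonzero weight after conditioning:
  (X=0, Z=3, Y=0) weight 1/20
  (X=0, Z=3, Y=2) weight 1/20
  (X=1, Z=2, Y=1) weight 1/60
Group by X:
  weight(X=0) = 1/10
  weight(X=1) = 1/60
Total weight = 1/10 + 1/60 = 7/60
P(X=0 | obs) = 1/10 / 7/60 = 6/7
P(X=1 | obs) = 1/60 / 7/60 = 1/7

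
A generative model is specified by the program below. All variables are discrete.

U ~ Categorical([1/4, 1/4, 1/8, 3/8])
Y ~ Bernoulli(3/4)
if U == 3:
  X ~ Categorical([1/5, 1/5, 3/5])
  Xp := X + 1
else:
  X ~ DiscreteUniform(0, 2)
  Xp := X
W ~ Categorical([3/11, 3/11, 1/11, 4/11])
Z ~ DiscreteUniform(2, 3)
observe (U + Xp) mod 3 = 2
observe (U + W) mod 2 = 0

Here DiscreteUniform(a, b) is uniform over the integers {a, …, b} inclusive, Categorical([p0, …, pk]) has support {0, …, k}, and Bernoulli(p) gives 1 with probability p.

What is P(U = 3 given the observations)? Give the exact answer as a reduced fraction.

P(U = 3 | obs) = 63/193

Enumerate traces; 32 have nonzero weight after conditioning:
  (U=0, Y=0, X=2, W=0, Z=2) weight 1/352
  (U=0, Y=0, X=2, W=0, Z=3) weight 1/352
  (U=0, Y=0, X=2, W=2, Z=2) weight 1/1056
  (U=0, Y=0, X=2, W=2, Z=3) weight 1/1056
  (U=0, Y=1, X=2, W=0, Z=2) weight 3/352
  (U=0, Y=1, X=2, W=0, Z=3) weight 3/352
  (U=0, Y=1, X=2, W=2, Z=2) weight 1/352
  (U=0, Y=1, X=2, W=2, Z=3) weight 1/352
  (U=1, Y=0, X=1, W=1, Z=2) weight 1/352
  (U=2, Y=0, X=0, W=0, Z=2) weight 1/704
  … 22 more
Group by U:
  weight(U=0) = 1/33
  weight(U=1) = 7/132
  weight(U=2) = 1/66
  weight(U=3) = 21/440
Total weight = 1/33 + 7/132 + 1/66 + 21/440 = 193/1320
P(U=0 | obs) = 1/33 / 193/1320 = 40/193
P(U=1 | obs) = 7/132 / 193/1320 = 70/193
P(U=2 | obs) = 1/66 / 193/1320 = 20/193
P(U=3 | obs) = 21/440 / 193/1320 = 63/193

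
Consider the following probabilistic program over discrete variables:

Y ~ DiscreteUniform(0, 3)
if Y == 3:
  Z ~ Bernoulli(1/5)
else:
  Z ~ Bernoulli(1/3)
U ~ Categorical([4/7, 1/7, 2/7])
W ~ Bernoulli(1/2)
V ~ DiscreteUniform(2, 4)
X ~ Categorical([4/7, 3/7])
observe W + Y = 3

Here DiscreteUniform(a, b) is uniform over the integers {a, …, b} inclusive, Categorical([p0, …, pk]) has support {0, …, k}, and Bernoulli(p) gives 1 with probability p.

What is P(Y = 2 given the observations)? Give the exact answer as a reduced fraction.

Enumerate traces; 72 have nonzero weight after conditioning:
  (Y=2, Z=0, U=0, W=1, V=2, X=0) weight 4/441
  (Y=2, Z=0, U=0, W=1, V=2, X=1) weight 1/147
  (Y=2, Z=0, U=0, W=1, V=3, X=0) weight 4/441
  (Y=2, Z=0, U=0, W=1, V=3, X=1) weight 1/147
  (Y=2, Z=0, U=0, W=1, V=4, X=0) weight 4/441
  (Y=2, Z=0, U=0, W=1, V=4, X=1) weight 1/147
  (Y=2, Z=0, U=1, W=1, V=2, X=0) weight 1/441
  (Y=2, Z=0, U=1, W=1, V=2, X=1) weight 1/588
  (Y=3, Z=0, U=0, W=0, V=2, X=0) weight 8/735
  … 63 more
Group by Y:
  weight(Y=2) = 1/8
  weight(Y=3) = 1/8
Total weight = 1/8 + 1/8 = 1/4
P(Y=2 | obs) = 1/8 / 1/4 = 1/2
P(Y=3 | obs) = 1/8 / 1/4 = 1/2

P(Y = 2 | obs) = 1/2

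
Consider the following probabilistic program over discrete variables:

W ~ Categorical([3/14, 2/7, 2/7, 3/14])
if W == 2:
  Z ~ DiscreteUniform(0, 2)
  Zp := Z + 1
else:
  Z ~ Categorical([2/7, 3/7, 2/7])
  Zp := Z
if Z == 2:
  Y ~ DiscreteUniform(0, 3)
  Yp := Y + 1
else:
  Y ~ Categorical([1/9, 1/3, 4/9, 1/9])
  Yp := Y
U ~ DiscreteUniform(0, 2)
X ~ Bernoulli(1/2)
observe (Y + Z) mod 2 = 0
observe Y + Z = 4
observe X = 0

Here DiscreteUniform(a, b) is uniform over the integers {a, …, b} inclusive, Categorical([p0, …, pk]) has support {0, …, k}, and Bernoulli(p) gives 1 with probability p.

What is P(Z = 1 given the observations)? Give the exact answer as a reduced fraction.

P(Z = 1 | obs) = 59/158

Enumerate traces; 24 have nonzero weight after conditioning:
  (W=0, Z=1, Y=3, U=0, X=0) weight 1/588
  (W=0, Z=1, Y=3, U=1, X=0) weight 1/588
  (W=0, Z=1, Y=3, U=2, X=0) weight 1/588
  (W=0, Z=2, Y=2, U=0, X=0) weight 1/392
  (W=0, Z=2, Y=2, U=1, X=0) weight 1/392
  (W=0, Z=2, Y=2, U=2, X=0) weight 1/392
  (W=1, Z=1, Y=3, U=0, X=0) weight 1/441
  (W=1, Z=1, Y=3, U=1, X=0) weight 1/441
  … 16 more
Group by Z:
  weight(Z=1) = 59/2646
  weight(Z=2) = 11/294
Total weight = 59/2646 + 11/294 = 79/1323
P(Z=1 | obs) = 59/2646 / 79/1323 = 59/158
P(Z=2 | obs) = 11/294 / 79/1323 = 99/158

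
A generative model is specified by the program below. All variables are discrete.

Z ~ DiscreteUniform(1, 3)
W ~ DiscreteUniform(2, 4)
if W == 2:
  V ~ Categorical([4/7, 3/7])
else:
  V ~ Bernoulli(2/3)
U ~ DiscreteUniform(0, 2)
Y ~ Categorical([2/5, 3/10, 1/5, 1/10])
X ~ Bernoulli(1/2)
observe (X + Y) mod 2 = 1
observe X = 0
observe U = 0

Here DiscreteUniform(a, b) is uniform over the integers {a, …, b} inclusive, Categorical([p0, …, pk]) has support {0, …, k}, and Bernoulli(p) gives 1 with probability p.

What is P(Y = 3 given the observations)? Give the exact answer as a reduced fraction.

Enumerate traces; 36 have nonzero weight after conditioning:
  (Z=1, W=2, V=0, U=0, Y=1, X=0) weight 1/315
  (Z=1, W=2, V=0, U=0, Y=3, X=0) weight 1/945
  (Z=1, W=2, V=1, U=0, Y=1, X=0) weight 1/420
  (Z=1, W=2, V=1, U=0, Y=3, X=0) weight 1/1260
  (Z=1, W=3, V=0, U=0, Y=1, X=0) weight 1/540
  (Z=1, W=3, V=0, U=0, Y=3, X=0) weight 1/1620
  (Z=1, W=3, V=1, U=0, Y=1, X=0) weight 1/270
  (Z=1, W=3, V=1, U=0, Y=3, X=0) weight 1/810
  … 28 more
Group by Y:
  weight(Y=1) = 1/20
  weight(Y=3) = 1/60
Total weight = 1/20 + 1/60 = 1/15
P(Y=1 | obs) = 1/20 / 1/15 = 3/4
P(Y=3 | obs) = 1/60 / 1/15 = 1/4

P(Y = 3 | obs) = 1/4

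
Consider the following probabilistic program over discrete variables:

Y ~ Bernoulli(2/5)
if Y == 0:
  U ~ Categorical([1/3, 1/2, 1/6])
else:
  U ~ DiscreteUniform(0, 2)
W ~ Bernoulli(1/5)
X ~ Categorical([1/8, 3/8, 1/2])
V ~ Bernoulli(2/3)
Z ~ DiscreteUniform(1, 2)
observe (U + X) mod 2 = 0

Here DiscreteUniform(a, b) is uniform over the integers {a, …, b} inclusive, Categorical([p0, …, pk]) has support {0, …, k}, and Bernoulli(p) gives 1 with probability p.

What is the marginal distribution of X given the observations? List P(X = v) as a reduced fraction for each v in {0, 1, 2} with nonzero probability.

P(X=0) = 17/124, P(X=1) = 39/124, P(X=2) = 17/31

Enumerate traces; 80 have nonzero weight after conditioning:
  (Y=0, U=0, W=0, X=0, V=0, Z=1) weight 1/300
  (Y=0, U=0, W=0, X=0, V=0, Z=2) weight 1/300
  (Y=0, U=0, W=0, X=0, V=1, Z=1) weight 1/150
  (Y=0, U=0, W=0, X=0, V=1, Z=2) weight 1/150
  (Y=0, U=0, W=0, X=2, V=0, Z=1) weight 1/75
  (Y=0, U=0, W=0, X=2, V=0, Z=2) weight 1/75
  (Y=0, U=0, W=0, X=2, V=1, Z=1) weight 2/75
  (Y=0, U=0, W=0, X=2, V=1, Z=2) weight 2/75
  (Y=0, U=1, W=0, X=1, V=0, Z=1) weight 3/200
  … 71 more
Group by X:
  weight(X=0) = 17/240
  weight(X=1) = 13/80
  weight(X=2) = 17/60
Total weight = 17/240 + 13/80 + 17/60 = 31/60
P(X=0 | obs) = 17/240 / 31/60 = 17/124
P(X=1 | obs) = 13/80 / 31/60 = 39/124
P(X=2 | obs) = 17/60 / 31/60 = 17/31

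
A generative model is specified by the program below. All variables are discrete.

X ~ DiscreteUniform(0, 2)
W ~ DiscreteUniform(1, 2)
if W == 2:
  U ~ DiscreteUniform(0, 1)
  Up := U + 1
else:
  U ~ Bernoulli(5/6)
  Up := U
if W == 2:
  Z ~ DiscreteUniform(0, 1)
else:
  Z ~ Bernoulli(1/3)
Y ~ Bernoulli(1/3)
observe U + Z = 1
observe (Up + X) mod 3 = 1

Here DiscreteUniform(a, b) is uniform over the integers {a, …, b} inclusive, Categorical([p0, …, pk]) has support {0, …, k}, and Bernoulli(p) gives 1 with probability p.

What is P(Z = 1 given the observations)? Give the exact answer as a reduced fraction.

P(Z = 1 | obs) = 11/40

Enumerate traces; 8 have nonzero weight after conditioning:
  (X=0, W=1, U=1, Z=0, Y=0) weight 5/81
  (X=0, W=1, U=1, Z=0, Y=1) weight 5/162
  (X=0, W=2, U=0, Z=1, Y=0) weight 1/36
  (X=0, W=2, U=0, Z=1, Y=1) weight 1/72
  (X=1, W=1, U=0, Z=1, Y=0) weight 1/162
  (X=1, W=1, U=0, Z=1, Y=1) weight 1/324
  (X=2, W=2, U=1, Z=0, Y=0) weight 1/36
  (X=2, W=2, U=1, Z=0, Y=1) weight 1/72
Group by Z:
  weight(Z=0) = 29/216
  weight(Z=1) = 11/216
Total weight = 29/216 + 11/216 = 5/27
P(Z=0 | obs) = 29/216 / 5/27 = 29/40
P(Z=1 | obs) = 11/216 / 5/27 = 11/40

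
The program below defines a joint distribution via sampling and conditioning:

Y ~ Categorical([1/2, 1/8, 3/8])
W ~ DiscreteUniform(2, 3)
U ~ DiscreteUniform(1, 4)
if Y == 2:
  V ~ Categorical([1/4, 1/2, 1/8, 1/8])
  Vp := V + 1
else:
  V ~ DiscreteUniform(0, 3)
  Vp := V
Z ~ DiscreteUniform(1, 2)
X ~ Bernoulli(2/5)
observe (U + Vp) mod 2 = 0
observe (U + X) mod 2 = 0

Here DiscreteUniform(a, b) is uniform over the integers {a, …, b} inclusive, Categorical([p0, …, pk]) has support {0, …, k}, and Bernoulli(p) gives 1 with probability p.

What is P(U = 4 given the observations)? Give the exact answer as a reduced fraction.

P(U = 4 | obs) = 105/326

Enumerate traces; 96 have nonzero weight after conditioning:
  (Y=0, W=2, U=1, V=1, Z=1, X=1) weight 1/320
  (Y=0, W=2, U=1, V=1, Z=2, X=1) weight 1/320
  (Y=0, W=2, U=1, V=3, Z=1, X=1) weight 1/320
  (Y=0, W=2, U=1, V=3, Z=2, X=1) weight 1/320
  (Y=0, W=2, U=2, V=0, Z=1, X=0) weight 3/640
  (Y=0, W=2, U=2, V=0, Z=2, X=0) weight 3/640
  (Y=0, W=2, U=2, V=2, Z=1, X=0) weight 3/640
  (Y=0, W=2, U=2, V=2, Z=2, X=0) weight 3/640
  (Y=0, W=2, U=3, V=1, Z=1, X=1) weight 1/320
  (Y=0, W=2, U=4, V=0, Z=1, X=0) weight 3/640
  … 86 more
Group by U:
  weight(U=1) = 29/640
  weight(U=2) = 21/256
  weight(U=3) = 29/640
  weight(U=4) = 21/256
Total weight = 29/640 + 21/256 + 29/640 + 21/256 = 163/640
P(U=1 | obs) = 29/640 / 163/640 = 29/163
P(U=2 | obs) = 21/256 / 163/640 = 105/326
P(U=3 | obs) = 29/640 / 163/640 = 29/163
P(U=4 | obs) = 21/256 / 163/640 = 105/326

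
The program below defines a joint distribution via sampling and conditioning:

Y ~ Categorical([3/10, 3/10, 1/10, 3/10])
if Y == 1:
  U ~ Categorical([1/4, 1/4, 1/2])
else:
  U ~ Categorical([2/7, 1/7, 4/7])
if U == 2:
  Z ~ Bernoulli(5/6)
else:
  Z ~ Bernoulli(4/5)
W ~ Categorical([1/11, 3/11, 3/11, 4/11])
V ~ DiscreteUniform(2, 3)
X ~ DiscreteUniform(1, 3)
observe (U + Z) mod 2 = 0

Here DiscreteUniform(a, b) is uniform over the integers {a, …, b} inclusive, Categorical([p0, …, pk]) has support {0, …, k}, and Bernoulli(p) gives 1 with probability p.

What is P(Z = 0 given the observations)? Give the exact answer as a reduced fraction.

P(Z = 0 | obs) = 22/43

Enumerate traces; 288 have nonzero weight after conditioning:
  (Y=0, U=0, Z=0, W=0, V=2, X=1) weight 1/3850
  (Y=0, U=0, Z=0, W=0, V=2, X=2) weight 1/3850
  (Y=0, U=0, Z=0, W=0, V=2, X=3) weight 1/3850
  (Y=0, U=0, Z=0, W=0, V=3, X=1) weight 1/3850
  (Y=0, U=0, Z=0, W=0, V=3, X=2) weight 1/3850
  (Y=0, U=0, Z=0, W=0, V=3, X=3) weight 1/3850
  (Y=0, U=0, Z=0, W=1, V=2, X=1) weight 3/3850
  (Y=0, U=0, Z=0, W=1, V=2, X=2) weight 3/3850
  (Y=0, U=1, Z=1, W=0, V=2, X=1) weight 1/1925
  … 279 more
Group by Z:
  weight(Z=0) = 11/75
  weight(Z=1) = 7/50
Total weight = 11/75 + 7/50 = 43/150
P(Z=0 | obs) = 11/75 / 43/150 = 22/43
P(Z=1 | obs) = 7/50 / 43/150 = 21/43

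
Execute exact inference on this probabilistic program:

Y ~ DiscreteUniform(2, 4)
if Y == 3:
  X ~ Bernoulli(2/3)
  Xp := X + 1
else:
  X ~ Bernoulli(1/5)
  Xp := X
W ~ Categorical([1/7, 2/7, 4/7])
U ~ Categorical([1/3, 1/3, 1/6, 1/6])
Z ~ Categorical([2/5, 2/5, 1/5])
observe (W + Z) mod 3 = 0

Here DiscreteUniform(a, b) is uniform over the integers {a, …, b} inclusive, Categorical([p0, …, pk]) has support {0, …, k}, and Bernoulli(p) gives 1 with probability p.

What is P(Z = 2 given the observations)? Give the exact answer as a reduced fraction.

Enumerate traces; 72 have nonzero weight after conditioning:
  (Y=2, X=0, W=0, U=0, Z=0) weight 8/1575
  (Y=2, X=0, W=0, U=1, Z=0) weight 8/1575
  (Y=2, X=0, W=0, U=2, Z=0) weight 4/1575
  (Y=2, X=0, W=0, U=3, Z=0) weight 4/1575
  (Y=2, X=0, W=1, U=0, Z=2) weight 8/1575
  (Y=2, X=0, W=1, U=1, Z=2) weight 8/1575
  (Y=2, X=0, W=1, U=2, Z=2) weight 4/1575
  (Y=2, X=0, W=1, U=3, Z=2) weight 4/1575
  (Y=2, X=0, W=2, U=0, Z=1) weight 32/1575
  … 63 more
Group by Z:
  weight(Z=0) = 2/35
  weight(Z=1) = 8/35
  weight(Z=2) = 2/35
Total weight = 2/35 + 8/35 + 2/35 = 12/35
P(Z=0 | obs) = 2/35 / 12/35 = 1/6
P(Z=1 | obs) = 8/35 / 12/35 = 2/3
P(Z=2 | obs) = 2/35 / 12/35 = 1/6

P(Z = 2 | obs) = 1/6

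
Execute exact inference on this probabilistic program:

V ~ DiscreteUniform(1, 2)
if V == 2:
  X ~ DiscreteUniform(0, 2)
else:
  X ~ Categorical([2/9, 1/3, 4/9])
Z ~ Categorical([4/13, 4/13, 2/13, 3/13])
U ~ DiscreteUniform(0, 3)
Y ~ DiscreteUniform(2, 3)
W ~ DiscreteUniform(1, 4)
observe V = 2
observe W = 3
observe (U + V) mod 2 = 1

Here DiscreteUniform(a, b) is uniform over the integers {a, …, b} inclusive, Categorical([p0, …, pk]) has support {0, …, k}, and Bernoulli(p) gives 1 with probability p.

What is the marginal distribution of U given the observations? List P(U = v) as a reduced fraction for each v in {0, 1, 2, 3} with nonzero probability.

Enumerate traces; 48 have nonzero weight after conditioning:
  (V=2, X=0, Z=0, U=1, Y=2, W=3) weight 1/624
  (V=2, X=0, Z=0, U=1, Y=3, W=3) weight 1/624
  (V=2, X=0, Z=0, U=3, Y=2, W=3) weight 1/624
  (V=2, X=0, Z=0, U=3, Y=3, W=3) weight 1/624
  (V=2, X=0, Z=1, U=1, Y=2, W=3) weight 1/624
  (V=2, X=0, Z=1, U=1, Y=3, W=3) weight 1/624
  (V=2, X=0, Z=1, U=3, Y=2, W=3) weight 1/624
  (V=2, X=0, Z=1, U=3, Y=3, W=3) weight 1/624
  … 40 more
Group by U:
  weight(U=1) = 1/32
  weight(U=3) = 1/32
Total weight = 1/32 + 1/32 = 1/16
P(U=1 | obs) = 1/32 / 1/16 = 1/2
P(U=3 | obs) = 1/32 / 1/16 = 1/2

P(U=1) = 1/2, P(U=3) = 1/2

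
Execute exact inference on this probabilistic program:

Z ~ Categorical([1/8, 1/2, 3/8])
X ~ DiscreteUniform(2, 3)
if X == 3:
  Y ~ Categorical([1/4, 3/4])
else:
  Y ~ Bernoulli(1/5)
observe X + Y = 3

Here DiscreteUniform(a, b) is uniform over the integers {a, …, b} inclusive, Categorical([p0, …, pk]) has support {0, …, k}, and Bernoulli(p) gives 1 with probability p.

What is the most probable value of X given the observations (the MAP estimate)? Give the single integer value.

argmax_v P(X = v | obs) = 3

Enumerate traces; 6 have nonzero weight after conditioning:
  (Z=0, X=2, Y=1) weight 1/80
  (Z=0, X=3, Y=0) weight 1/64
  (Z=1, X=2, Y=1) weight 1/20
  (Z=1, X=3, Y=0) weight 1/16
  (Z=2, X=2, Y=1) weight 3/80
  (Z=2, X=3, Y=0) weight 3/64
Group by X:
  weight(X=2) = 1/10
  weight(X=3) = 1/8
Total weight = 1/10 + 1/8 = 9/40
P(X=2 | obs) = 1/10 / 9/40 = 4/9
P(X=3 | obs) = 1/8 / 9/40 = 5/9
argmax = 3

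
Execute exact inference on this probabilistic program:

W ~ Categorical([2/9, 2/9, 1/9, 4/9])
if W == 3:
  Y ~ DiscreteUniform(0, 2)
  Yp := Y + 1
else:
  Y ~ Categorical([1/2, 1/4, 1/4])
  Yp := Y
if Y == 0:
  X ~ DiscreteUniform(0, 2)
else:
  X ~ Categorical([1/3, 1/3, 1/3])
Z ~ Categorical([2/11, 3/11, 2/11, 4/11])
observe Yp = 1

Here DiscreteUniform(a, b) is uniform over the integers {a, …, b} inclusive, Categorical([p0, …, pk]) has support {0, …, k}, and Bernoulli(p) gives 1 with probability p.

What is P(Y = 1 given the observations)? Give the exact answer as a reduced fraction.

Enumerate traces; 48 have nonzero weight after conditioning:
  (W=0, Y=1, X=0, Z=0) weight 1/297
  (W=0, Y=1, X=0, Z=1) weight 1/198
  (W=0, Y=1, X=0, Z=2) weight 1/297
  (W=0, Y=1, X=0, Z=3) weight 2/297
  (W=0, Y=1, X=1, Z=0) weight 1/297
  (W=0, Y=1, X=1, Z=1) weight 1/198
  (W=0, Y=1, X=1, Z=2) weight 1/297
  (W=0, Y=1, X=1, Z=3) weight 2/297
  (W=3, Y=0, X=0, Z=0) weight 8/891
  … 39 more
Group by Y:
  weight(Y=0) = 4/27
  weight(Y=1) = 5/36
Total weight = 4/27 + 5/36 = 31/108
P(Y=0 | obs) = 4/27 / 31/108 = 16/31
P(Y=1 | obs) = 5/36 / 31/108 = 15/31

P(Y = 1 | obs) = 15/31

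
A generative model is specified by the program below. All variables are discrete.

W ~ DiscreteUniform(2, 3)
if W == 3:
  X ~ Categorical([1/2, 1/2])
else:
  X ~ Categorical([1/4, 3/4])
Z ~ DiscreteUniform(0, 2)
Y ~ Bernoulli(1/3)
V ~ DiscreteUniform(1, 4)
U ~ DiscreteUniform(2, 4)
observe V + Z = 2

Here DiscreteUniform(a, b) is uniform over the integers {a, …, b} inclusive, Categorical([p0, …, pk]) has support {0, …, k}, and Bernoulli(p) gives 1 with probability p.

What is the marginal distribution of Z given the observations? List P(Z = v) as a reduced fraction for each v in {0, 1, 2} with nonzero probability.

P(Z=0) = 1/2, P(Z=1) = 1/2

Enumerate traces; 48 have nonzero weight after conditioning:
  (W=2, X=0, Z=0, Y=0, V=2, U=2) weight 1/432
  (W=2, X=0, Z=0, Y=0, V=2, U=3) weight 1/432
  (W=2, X=0, Z=0, Y=0, V=2, U=4) weight 1/432
  (W=2, X=0, Z=0, Y=1, V=2, U=2) weight 1/864
  (W=2, X=0, Z=0, Y=1, V=2, U=3) weight 1/864
  (W=2, X=0, Z=0, Y=1, V=2, U=4) weight 1/864
  (W=2, X=0, Z=1, Y=0, V=1, U=2) weight 1/432
  (W=2, X=0, Z=1, Y=0, V=1, U=3) weight 1/432
  … 40 more
Group by Z:
  weight(Z=0) = 1/12
  weight(Z=1) = 1/12
Total weight = 1/12 + 1/12 = 1/6
P(Z=0 | obs) = 1/12 / 1/6 = 1/2
P(Z=1 | obs) = 1/12 / 1/6 = 1/2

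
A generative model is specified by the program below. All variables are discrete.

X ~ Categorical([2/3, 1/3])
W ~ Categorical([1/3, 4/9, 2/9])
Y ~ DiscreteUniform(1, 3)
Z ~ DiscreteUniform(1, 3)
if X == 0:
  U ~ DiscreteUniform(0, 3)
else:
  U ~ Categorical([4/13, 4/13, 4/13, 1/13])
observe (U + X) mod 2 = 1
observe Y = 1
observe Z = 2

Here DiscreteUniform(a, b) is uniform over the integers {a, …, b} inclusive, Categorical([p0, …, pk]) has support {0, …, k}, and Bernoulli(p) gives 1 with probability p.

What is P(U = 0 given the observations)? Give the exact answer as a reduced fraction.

P(U = 0 | obs) = 4/21

Enumerate traces; 12 have nonzero weight after conditioning:
  (X=0, W=0, Y=1, Z=2, U=1) weight 1/162
  (X=0, W=0, Y=1, Z=2, U=3) weight 1/162
  (X=0, W=1, Y=1, Z=2, U=1) weight 2/243
  (X=0, W=1, Y=1, Z=2, U=3) weight 2/243
  (X=0, W=2, Y=1, Z=2, U=1) weight 1/243
  (X=0, W=2, Y=1, Z=2, U=3) weight 1/243
  (X=1, W=0, Y=1, Z=2, U=0) weight 4/1053
  (X=1, W=0, Y=1, Z=2, U=2) weight 4/1053
  … 4 more
Group by U:
  weight(U=0) = 4/351
  weight(U=1) = 1/54
  weight(U=2) = 4/351
  weight(U=3) = 1/54
Total weight = 4/351 + 1/54 + 4/351 + 1/54 = 7/117
P(U=0 | obs) = 4/351 / 7/117 = 4/21
P(U=1 | obs) = 1/54 / 7/117 = 13/42
P(U=2 | obs) = 4/351 / 7/117 = 4/21
P(U=3 | obs) = 1/54 / 7/117 = 13/42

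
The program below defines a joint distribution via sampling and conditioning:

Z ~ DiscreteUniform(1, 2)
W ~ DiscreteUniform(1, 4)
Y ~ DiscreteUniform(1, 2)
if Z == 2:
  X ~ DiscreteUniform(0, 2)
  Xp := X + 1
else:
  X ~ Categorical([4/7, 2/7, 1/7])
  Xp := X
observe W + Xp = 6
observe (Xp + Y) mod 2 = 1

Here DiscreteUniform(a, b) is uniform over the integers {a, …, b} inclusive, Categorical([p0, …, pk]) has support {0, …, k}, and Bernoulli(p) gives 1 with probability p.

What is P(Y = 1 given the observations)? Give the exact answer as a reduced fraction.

P(Y = 1 | obs) = 10/17

Enumerate traces; 3 have nonzero weight after conditioning:
  (Z=1, W=4, Y=1, X=2) weight 1/112
  (Z=2, W=3, Y=2, X=2) weight 1/48
  (Z=2, W=4, Y=1, X=1) weight 1/48
Group by Y:
  weight(Y=1) = 5/168
  weight(Y=2) = 1/48
Total weight = 5/168 + 1/48 = 17/336
P(Y=1 | obs) = 5/168 / 17/336 = 10/17
P(Y=2 | obs) = 1/48 / 17/336 = 7/17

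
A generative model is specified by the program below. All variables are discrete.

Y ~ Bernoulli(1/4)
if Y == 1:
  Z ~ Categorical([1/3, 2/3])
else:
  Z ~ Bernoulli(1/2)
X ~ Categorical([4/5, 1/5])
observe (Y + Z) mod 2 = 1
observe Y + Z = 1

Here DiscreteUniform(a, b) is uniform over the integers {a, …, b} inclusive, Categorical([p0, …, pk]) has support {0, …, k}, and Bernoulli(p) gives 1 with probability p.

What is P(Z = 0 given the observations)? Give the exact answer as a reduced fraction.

Enumerate traces; 4 have nonzero weight after conditioning:
  (Y=0, Z=1, X=0) weight 3/10
  (Y=0, Z=1, X=1) weight 3/40
  (Y=1, Z=0, X=0) weight 1/15
  (Y=1, Z=0, X=1) weight 1/60
Group by Z:
  weight(Z=0) = 1/12
  weight(Z=1) = 3/8
Total weight = 1/12 + 3/8 = 11/24
P(Z=0 | obs) = 1/12 / 11/24 = 2/11
P(Z=1 | obs) = 3/8 / 11/24 = 9/11

P(Z = 0 | obs) = 2/11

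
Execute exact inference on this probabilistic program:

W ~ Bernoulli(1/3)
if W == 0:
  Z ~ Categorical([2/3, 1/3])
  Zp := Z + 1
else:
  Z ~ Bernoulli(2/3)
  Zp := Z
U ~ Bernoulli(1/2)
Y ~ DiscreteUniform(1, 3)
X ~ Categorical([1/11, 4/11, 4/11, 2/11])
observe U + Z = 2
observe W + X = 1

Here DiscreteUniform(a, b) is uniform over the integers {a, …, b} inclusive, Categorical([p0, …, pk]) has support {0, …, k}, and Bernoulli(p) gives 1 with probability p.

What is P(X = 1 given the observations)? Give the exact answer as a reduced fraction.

Enumerate traces; 6 have nonzero weight after conditioning:
  (W=0, Z=1, U=1, Y=1, X=1) weight 4/297
  (W=0, Z=1, U=1, Y=2, X=1) weight 4/297
  (W=0, Z=1, U=1, Y=3, X=1) weight 4/297
  (W=1, Z=1, U=1, Y=1, X=0) weight 1/297
  (W=1, Z=1, U=1, Y=2, X=0) weight 1/297
  (W=1, Z=1, U=1, Y=3, X=0) weight 1/297
Group by X:
  weight(X=0) = 1/99
  weight(X=1) = 4/99
Total weight = 1/99 + 4/99 = 5/99
P(X=0 | obs) = 1/99 / 5/99 = 1/5
P(X=1 | obs) = 4/99 / 5/99 = 4/5

P(X = 1 | obs) = 4/5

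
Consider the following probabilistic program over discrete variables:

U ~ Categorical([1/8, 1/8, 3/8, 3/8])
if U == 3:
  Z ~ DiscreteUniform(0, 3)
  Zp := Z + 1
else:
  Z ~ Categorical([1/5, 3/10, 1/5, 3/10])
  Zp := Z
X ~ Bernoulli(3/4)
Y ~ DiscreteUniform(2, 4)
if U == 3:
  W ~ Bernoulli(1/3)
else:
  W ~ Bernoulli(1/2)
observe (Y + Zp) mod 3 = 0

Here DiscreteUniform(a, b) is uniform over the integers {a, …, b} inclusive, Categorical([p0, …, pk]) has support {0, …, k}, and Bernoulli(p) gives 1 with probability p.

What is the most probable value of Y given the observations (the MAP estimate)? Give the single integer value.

argmax_v P(Y = v | obs) = 3

Enumerate traces; 64 have nonzero weight after conditioning:
  (U=0, Z=0, X=0, Y=3, W=0) weight 1/960
  (U=0, Z=0, X=0, Y=3, W=1) weight 1/960
  (U=0, Z=0, X=1, Y=3, W=0) weight 1/320
  (U=0, Z=0, X=1, Y=3, W=1) weight 1/320
  (U=0, Z=1, X=0, Y=2, W=0) weight 1/640
  (U=0, Z=1, X=0, Y=2, W=1) weight 1/640
  (U=0, Z=1, X=1, Y=2, W=0) weight 3/640
  (U=0, Z=1, X=1, Y=2, W=1) weight 3/640
  (U=0, Z=2, X=0, Y=4, W=0) weight 1/960
  … 55 more
Group by Y:
  weight(Y=2) = 1/8
  weight(Y=3) = 13/96
  weight(Y=4) = 7/96
Total weight = 1/8 + 13/96 + 7/96 = 1/3
P(Y=2 | obs) = 1/8 / 1/3 = 3/8
P(Y=3 | obs) = 13/96 / 1/3 = 13/32
P(Y=4 | obs) = 7/96 / 1/3 = 7/32
argmax = 3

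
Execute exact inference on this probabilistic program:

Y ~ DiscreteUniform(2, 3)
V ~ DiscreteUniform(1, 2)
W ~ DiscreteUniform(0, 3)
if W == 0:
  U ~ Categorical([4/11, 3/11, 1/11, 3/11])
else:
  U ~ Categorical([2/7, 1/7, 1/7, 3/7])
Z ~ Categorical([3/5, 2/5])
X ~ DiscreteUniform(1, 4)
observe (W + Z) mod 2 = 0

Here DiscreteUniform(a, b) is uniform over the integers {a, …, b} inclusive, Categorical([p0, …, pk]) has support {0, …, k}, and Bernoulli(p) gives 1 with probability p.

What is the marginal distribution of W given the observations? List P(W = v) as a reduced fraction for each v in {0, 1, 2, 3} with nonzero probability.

P(W=0) = 3/10, P(W=1) = 1/5, P(W=2) = 3/10, P(W=3) = 1/5

Enumerate traces; 256 have nonzero weight after conditioning:
  (Y=2, V=1, W=0, U=0, Z=0, X=1) weight 3/880
  (Y=2, V=1, W=0, U=0, Z=0, X=2) weight 3/880
  (Y=2, V=1, W=0, U=0, Z=0, X=3) weight 3/880
  (Y=2, V=1, W=0, U=0, Z=0, X=4) weight 3/880
  (Y=2, V=1, W=0, U=1, Z=0, X=1) weight 9/3520
  (Y=2, V=1, W=0, U=1, Z=0, X=2) weight 9/3520
  (Y=2, V=1, W=0, U=1, Z=0, X=3) weight 9/3520
  (Y=2, V=1, W=0, U=1, Z=0, X=4) weight 9/3520
  (Y=2, V=1, W=1, U=0, Z=1, X=1) weight 1/560
  (Y=2, V=1, W=2, U=0, Z=0, X=1) weight 3/1120
  … 246 more
Group by W:
  weight(W=0) = 3/20
  weight(W=1) = 1/10
  weight(W=2) = 3/20
  weight(W=3) = 1/10
Total weight = 3/20 + 1/10 + 3/20 + 1/10 = 1/2
P(W=0 | obs) = 3/20 / 1/2 = 3/10
P(W=1 | obs) = 1/10 / 1/2 = 1/5
P(W=2 | obs) = 3/20 / 1/2 = 3/10
P(W=3 | obs) = 1/10 / 1/2 = 1/5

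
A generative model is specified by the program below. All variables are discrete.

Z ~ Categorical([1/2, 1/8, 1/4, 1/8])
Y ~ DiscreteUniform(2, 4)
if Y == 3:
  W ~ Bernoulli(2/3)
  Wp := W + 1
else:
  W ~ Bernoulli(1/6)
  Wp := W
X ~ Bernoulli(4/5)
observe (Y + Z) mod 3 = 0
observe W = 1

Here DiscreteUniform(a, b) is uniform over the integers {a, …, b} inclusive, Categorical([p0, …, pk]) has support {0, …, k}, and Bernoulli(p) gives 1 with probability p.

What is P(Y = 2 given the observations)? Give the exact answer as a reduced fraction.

P(Y = 2 | obs) = 1/23

Enumerate traces; 8 have nonzero weight after conditioning:
  (Z=0, Y=3, W=1, X=0) weight 1/45
  (Z=0, Y=3, W=1, X=1) weight 4/45
  (Z=1, Y=2, W=1, X=0) weight 1/720
  (Z=1, Y=2, W=1, X=1) weight 1/180
  (Z=2, Y=4, W=1, X=0) weight 1/360
  (Z=2, Y=4, W=1, X=1) weight 1/90
  (Z=3, Y=3, W=1, X=0) weight 1/180
  (Z=3, Y=3, W=1, X=1) weight 1/45
Group by Y:
  weight(Y=2) = 1/144
  weight(Y=3) = 5/36
  weight(Y=4) = 1/72
Total weight = 1/144 + 5/36 + 1/72 = 23/144
P(Y=2 | obs) = 1/144 / 23/144 = 1/23
P(Y=3 | obs) = 5/36 / 23/144 = 20/23
P(Y=4 | obs) = 1/72 / 23/144 = 2/23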